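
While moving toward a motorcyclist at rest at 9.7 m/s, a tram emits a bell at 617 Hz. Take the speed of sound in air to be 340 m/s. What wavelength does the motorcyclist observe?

53.5 cm

Only the source moves, toward the listener, so f' = f · v/(v − v_s).
f' = 617 × 340/(340 − 9.7) ≈ 635 Hz.
λ' = v/f' = 340/635.12 ≈ 53.5 cm.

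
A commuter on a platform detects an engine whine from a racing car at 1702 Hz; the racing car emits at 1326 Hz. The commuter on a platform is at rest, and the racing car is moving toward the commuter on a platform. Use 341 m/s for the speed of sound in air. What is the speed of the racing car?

75 m/s

f' = f · v/(v − v_s) ⇒ v_s = v · |1 − f/f'|.
v_s = 341 × |1 − 1326/1702| = 341 × 0.2209 ≈ 75 m/s.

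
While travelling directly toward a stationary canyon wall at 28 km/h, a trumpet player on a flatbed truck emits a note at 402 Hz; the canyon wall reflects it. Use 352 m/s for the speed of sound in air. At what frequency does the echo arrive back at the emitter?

420 Hz

28 km/h = 7.778 m/s.
The canyon wall receives the sound from a moving source: f₁ = f₀ · v/(v − v_e) = 402 × 352/344.22 ≈ 411 Hz.
On the return leg the trumpet player on a flatbed truck is a moving observer: f₂ = f₁ · (v + v_e)/v = 411 × 359.78/352 ≈ 420 Hz.
Equivalently f₂ = f₀ · (v + v_e)/(v − v_e).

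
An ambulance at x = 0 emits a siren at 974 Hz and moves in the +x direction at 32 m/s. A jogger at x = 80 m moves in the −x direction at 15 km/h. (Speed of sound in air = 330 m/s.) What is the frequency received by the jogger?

15 km/h = 4.167 m/s.
The observer lies on the +x side, so the source is heading toward the observer and the observer is heading toward the source.
Both move, so f' = f · (v + v_o)/(v − v_s).
f' = 974 × (330 + 4.167)/(330 − 32) = 974 × 334.17/298 ≈ 1092 Hz.

1092 Hz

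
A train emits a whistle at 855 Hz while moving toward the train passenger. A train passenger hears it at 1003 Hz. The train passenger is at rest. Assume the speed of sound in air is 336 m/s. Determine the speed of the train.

f' = f · v/(v − v_s) ⇒ v_s = v · |1 − f/f'|.
v_s = 336 × |1 − 855/1003| = 336 × 0.1476 ≈ 50 m/s.

50 m/s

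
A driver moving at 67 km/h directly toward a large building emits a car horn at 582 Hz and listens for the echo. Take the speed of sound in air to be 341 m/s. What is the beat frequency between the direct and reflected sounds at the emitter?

67 km/h = 18.61 m/s.
The large building receives the sound from a moving source: f₁ = f₀ · v/(v − v_e) = 582 × 341/322.39 ≈ 615.6 Hz.
On the return leg the driver is a moving observer: f₂ = f₁ · (v + v_e)/v = 615.6 × 359.61/341 ≈ 649.2 Hz.
Equivalently f₂ = f₀ · (v + v_e)/(v − v_e).
Beat against the emitted tone: |f₂ − f₀| = 2v_e·f₀/(v − v_e) = 2 × 18.61 × 582/322.39 ≈ 67 Hz.

67 Hz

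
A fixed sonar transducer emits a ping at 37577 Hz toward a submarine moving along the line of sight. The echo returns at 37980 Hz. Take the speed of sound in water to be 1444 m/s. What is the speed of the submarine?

7.7 m/s

Double Doppler shift off a moving reflector: f₂ = f₀ · (v + u)/(v − u) (u > 0 toward emitter).
Rearranging, u = v · (f₂ − f₀)/(f₂ + f₀) = 1444 × 403/75557 ≈ 7.7 m/s.
So the submarine is moving at 7.7 m/s toward the emitter.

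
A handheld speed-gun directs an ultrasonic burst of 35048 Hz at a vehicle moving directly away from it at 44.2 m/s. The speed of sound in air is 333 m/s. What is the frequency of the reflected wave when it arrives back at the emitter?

26834 Hz

At the vehicle (a moving observer), f₁ = f₀ · (v − u)/v = 35048 × 288.8/333 ≈ 30396 Hz.
The reflection then acts as a moving source: f₂ = f₁ · v/(v + u) ≈ 26834 Hz.
Equivalently f₂ = f₀ · (v − u)/(v + u).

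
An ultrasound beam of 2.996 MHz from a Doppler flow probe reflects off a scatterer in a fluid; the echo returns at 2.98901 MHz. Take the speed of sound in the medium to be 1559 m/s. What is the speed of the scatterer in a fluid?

Double Doppler shift off a moving reflector: f₂ = f₀ · (v + u)/(v − u) (u > 0 toward emitter).
Rearranging, u = v · (f₂ − f₀)/(f₂ + f₀) = 1559 × -0.00699/5.98501 ≈ -1.82 m/s.
So the scatterer in a fluid is moving at 1.82 m/s away from the emitter.

1.82 m/s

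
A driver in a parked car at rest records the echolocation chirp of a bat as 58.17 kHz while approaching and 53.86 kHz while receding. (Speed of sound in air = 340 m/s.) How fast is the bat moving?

13.1 m/s

f₁/f₂ = (v + v_s)/(v − v_s), so v_s = v · (f₁ − f₂)/(f₁ + f₂).
v_s = 340 × (58.17 − 53.86)/(58.17 + 53.86) = 340 × 4.31/112.03 ≈ 13.1 m/s.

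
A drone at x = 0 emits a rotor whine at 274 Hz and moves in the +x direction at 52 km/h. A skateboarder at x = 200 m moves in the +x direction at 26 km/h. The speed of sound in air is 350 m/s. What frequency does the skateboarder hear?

52 km/h = 14.44 m/s; 26 km/h = 7.222 m/s.
The observer lies on the +x side, so the source is heading toward the observer and the observer is heading away from the source.
With source approaching and observer receding, f' = f · (v − v_o)/(v − v_s).
f' = 274 × (350 − 7.222)/(350 − 14.44) = 274 × 342.78/335.56 ≈ 280 Hz.

280 Hz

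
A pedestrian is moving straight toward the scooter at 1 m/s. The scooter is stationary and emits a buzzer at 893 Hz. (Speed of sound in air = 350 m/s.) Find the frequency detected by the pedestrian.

896 Hz

Moving observer, stationary source: f' = f · (v + v_o)/v.
f' = 893 × (350 + 1)/350 = 893 × 351/350 ≈ 896 Hz.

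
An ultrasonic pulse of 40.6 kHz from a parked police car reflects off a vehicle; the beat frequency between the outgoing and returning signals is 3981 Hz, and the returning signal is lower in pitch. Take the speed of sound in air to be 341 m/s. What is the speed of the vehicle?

Double Doppler shift off a moving reflector: f₂ = f₀ · (v + u)/(v − u) (u > 0 toward emitter).
Returning signal is lower, so f₂ = f₀ − Δf = 40600 − 3981 = 36619 Hz.
Rearranging, u = v · (f₂ − f₀)/(f₂ + f₀) = 341 × -3981/77219 ≈ -17.6 m/s.
So the vehicle is moving at 17.6 m/s away from the emitter.

17.6 m/s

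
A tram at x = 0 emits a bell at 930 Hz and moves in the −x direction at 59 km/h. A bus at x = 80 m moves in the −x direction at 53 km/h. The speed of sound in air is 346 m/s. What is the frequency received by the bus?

926 Hz

59 km/h = 16.39 m/s; 53 km/h = 14.72 m/s.
The observer lies on the +x side, so the source is heading away from the observer and the observer is heading toward the source.
With source receding and observer approaching, f' = f · (v + v_o)/(v + v_s).
f' = 930 × (346 + 14.72)/(346 + 16.39) = 930 × 360.72/362.39 ≈ 926 Hz.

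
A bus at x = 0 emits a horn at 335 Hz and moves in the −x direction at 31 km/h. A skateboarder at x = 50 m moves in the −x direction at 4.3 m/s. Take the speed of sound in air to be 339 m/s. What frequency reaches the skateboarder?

31 km/h = 8.611 m/s.
The observer lies on the +x side, so the source is heading away from the observer and the observer is heading toward the source.
With source receding and observer approaching, f' = f · (v + v_o)/(v + v_s).
f' = 335 × (339 + 4.3)/(339 + 8.611) = 335 × 343.3/347.61 ≈ 331 Hz.

331 Hz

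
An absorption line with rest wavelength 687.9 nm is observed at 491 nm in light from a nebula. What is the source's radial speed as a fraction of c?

0.325

λ'/λ₀ = 0.7138 < 1 (blueshift), so the source is approaching.
λ'/λ₀ = √((1 − β)/(1 + β)) for an approaching source ⇒ β = (1 − r²)/(1 + r²) with r = λ'/λ₀.
β = (1 − 0.5095)/(1 + 0.5095) ≈ 0.325.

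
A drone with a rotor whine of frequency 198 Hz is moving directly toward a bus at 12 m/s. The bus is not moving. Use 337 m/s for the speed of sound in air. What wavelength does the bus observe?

1.64 m

With the source moving toward a stationary observer, f' = f · v/(v − v_s).
f' = 198 × 337/(337 − 12) ≈ 205 Hz.
λ' = v/f' = 337/205.311 ≈ 1.64 m.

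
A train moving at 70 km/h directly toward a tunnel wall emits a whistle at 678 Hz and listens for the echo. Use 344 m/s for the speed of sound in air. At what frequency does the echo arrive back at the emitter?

759 Hz

70 km/h = 19.44 m/s.
The tunnel wall receives the sound from a moving source: f₁ = f₀ · v/(v − v_e) = 678 × 344/324.56 ≈ 719 Hz.
On the return leg the train is a moving observer: f₂ = f₁ · (v + v_e)/v = 719 × 363.44/344 ≈ 759 Hz.
Equivalently f₂ = f₀ · (v + v_e)/(v − v_e).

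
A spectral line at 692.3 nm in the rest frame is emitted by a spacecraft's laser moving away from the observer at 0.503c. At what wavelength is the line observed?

Relativistic Doppler for wavelength: λ' = λ₀ · √((1 + β)/(1 − β)).
λ' = 692.3 × √(1.5030/0.4970) = 692.3 × 1.73901 ≈ 1203.9 nm.

1203.9 nm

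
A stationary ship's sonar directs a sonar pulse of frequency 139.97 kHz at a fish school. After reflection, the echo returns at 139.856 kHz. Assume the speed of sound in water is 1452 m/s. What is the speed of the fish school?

0.59 m/s

Double Doppler shift off a moving reflector: f₂ = f₀ · (v + u)/(v − u) (u > 0 toward emitter).
Rearranging, u = v · (f₂ − f₀)/(f₂ + f₀) = 1452 × -0.114/279.826 ≈ -0.59 m/s.
So the fish school is moving at 0.59 m/s away from the emitter.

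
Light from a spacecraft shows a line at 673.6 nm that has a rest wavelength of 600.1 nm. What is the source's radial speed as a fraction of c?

λ'/λ₀ = 1.1225 > 1 (redshift), so the source is receding.
λ'/λ₀ = √((1 + β)/(1 − β)) for a receding source ⇒ β = (r² − 1)/(r² + 1) with r = λ'/λ₀.
β = (1.2600 − 1)/(1.2600 + 1) ≈ 0.115.

0.115c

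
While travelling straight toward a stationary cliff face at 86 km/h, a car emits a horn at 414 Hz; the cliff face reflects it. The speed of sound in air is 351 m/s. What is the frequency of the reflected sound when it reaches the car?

474 Hz

86 km/h = 23.89 m/s.
The cliff face receives the sound from a moving source: f₁ = f₀ · v/(v − v_e) = 414 × 351/327.11 ≈ 444 Hz.
On the return leg the car is a moving observer: f₂ = f₁ · (v + v_e)/v = 444 × 374.89/351 ≈ 474 Hz.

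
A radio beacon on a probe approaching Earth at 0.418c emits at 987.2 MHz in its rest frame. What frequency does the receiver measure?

1540.9 MHz

Relativistic Doppler for frequency: f' = f₀ · √((1 + β)/(1 − β)).
f' = 987.2 × √(1.4180/0.5820) = 987.2 × 1.56091 ≈ 1540.9 MHz.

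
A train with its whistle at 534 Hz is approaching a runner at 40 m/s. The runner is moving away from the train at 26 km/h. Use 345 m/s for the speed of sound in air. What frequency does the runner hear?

26 km/h = 7.222 m/s.
With source approaching and observer receding, f' = f · (v − v_o)/(v − v_s).
f' = 534 × (345 − 7.222)/(345 − 40) = 534 × 337.78/305 ≈ 591 Hz.

591 Hz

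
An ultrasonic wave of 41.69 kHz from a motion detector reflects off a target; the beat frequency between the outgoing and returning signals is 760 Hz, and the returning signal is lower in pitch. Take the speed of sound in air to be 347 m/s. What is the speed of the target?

Double Doppler shift off a moving reflector: f₂ = f₀ · (v + u)/(v − u) (u > 0 toward emitter).
Returning signal is lower, so f₂ = f₀ − Δf = 41690 − 760 = 40930 Hz.
Rearranging, u = v · (f₂ − f₀)/(f₂ + f₀) = 347 × -760/82620 ≈ -3.2 m/s.
So the target is moving at 3.2 m/s away from the emitter.

3.2 m/s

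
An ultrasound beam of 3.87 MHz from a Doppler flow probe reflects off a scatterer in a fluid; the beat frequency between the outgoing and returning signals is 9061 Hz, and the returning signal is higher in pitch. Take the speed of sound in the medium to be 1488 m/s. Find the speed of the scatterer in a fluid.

Double Doppler shift off a moving reflector: f₂ = f₀ · (v + u)/(v − u) (u > 0 toward emitter).
Returning signal is higher, so f₂ = f₀ + Δf = 3870000 + 9061 = 3879061 Hz.
Rearranging, u = v · (f₂ − f₀)/(f₂ + f₀) = 1488 × 9061/7749061 ≈ 1.74 m/s.
So the scatterer in a fluid is moving at 1.74 m/s toward the emitter.

1.74 m/s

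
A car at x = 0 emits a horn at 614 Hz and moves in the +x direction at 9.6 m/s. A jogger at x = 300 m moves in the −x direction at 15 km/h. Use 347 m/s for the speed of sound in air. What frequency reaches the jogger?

639 Hz

15 km/h = 4.167 m/s.
The observer lies on the +x side, so the source is heading toward the observer and the observer is heading toward the source.
Both move, so f' = f · (v + v_o)/(v − v_s).
f' = 614 × (347 + 4.167)/(347 − 9.6) = 614 × 351.17/337.4 ≈ 639 Hz.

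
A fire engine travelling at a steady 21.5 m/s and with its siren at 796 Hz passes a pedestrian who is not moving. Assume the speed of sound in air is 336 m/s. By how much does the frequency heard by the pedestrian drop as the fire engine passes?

102 Hz

Approaching: f₁ = f · v/(v − v_s) = 796 × 336/314.5 ≈ 850 Hz.
Receding: f₂ = f · v/(v + v_s) = 796 × 336/357.5 ≈ 748 Hz.
Drop: f₁ − f₂ = 2f·v·v_s/(v² − v_s²) = 2 × 796 × 336 × 21.5/(336² − 21.5²) ≈ 102 Hz.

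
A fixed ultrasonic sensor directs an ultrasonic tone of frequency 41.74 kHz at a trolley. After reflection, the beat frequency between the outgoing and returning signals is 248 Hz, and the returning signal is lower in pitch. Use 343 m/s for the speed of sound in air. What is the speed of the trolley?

1.02 m/s

Double Doppler shift off a moving reflector: f₂ = f₀ · (v + u)/(v − u) (u > 0 toward emitter).
Returning signal is lower, so f₂ = f₀ − Δf = 41740 − 248 = 41492 Hz.
Rearranging, u = v · (f₂ − f₀)/(f₂ + f₀) = 343 × -248/83232 ≈ -1.02 m/s.
So the trolley is moving at 1.02 m/s away from the emitter.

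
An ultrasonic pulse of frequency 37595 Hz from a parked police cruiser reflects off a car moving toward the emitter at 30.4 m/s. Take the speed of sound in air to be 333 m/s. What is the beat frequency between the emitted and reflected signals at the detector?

The car first receives the wave as a moving observer: f₁ = f₀ · (v + u)/v = 37595 × (333 + 30.4)/333 ≈ 41027 Hz.
The reflection then acts as a moving source: f₂ = f₁ · v/(v − u) ≈ 45149 Hz.
Equivalently f₂ = f₀ · (v + u)/(v − u).
Beat frequency: |f₂ − f₀| = 2u·f₀/(v − u) = 2 × 30.4 × 37595/302.6 ≈ 7554 Hz.

7554 Hz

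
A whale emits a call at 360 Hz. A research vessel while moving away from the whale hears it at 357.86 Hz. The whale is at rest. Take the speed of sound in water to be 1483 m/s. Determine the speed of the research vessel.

8.8 m/s

f' = f · (v − v_o)/v ⇒ v_o = v · |f'/f − 1|.
v_o = 1483 × |357.86/360 − 1| = 1483 × 0.005944 ≈ 8.8 m/s.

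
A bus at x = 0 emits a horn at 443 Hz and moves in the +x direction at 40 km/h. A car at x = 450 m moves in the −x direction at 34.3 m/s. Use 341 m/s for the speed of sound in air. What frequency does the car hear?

504 Hz

40 km/h = 11.11 m/s.
The observer lies on the +x side, so the source is heading toward the observer and the observer is heading toward the source.
General Doppler shift: f' = f · (v + v_o)/(v − v_s).
f' = 443 × (341 + 34.3)/(341 − 11.11) = 443 × 375.3/329.89 ≈ 504 Hz.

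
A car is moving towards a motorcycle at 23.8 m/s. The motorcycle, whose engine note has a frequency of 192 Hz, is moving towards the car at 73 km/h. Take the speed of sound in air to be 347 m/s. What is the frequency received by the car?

218 Hz

73 km/h = 20.28 m/s.
Both move, so f' = f · (v + v_o)/(v − v_s).
f' = 192 × (347 + 23.8)/(347 − 20.28) = 192 × 370.8/326.72 ≈ 218 Hz.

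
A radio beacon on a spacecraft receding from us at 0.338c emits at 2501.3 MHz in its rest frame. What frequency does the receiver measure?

1759.4 MHz

Relativistic Doppler for frequency: f' = f₀ · √((1 − β)/(1 + β)).
f' = 2501.3 × √(0.6620/1.3380) = 2501.3 × 0.70340 ≈ 1759.4 MHz.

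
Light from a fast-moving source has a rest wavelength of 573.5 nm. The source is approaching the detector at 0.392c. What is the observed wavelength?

Relativistic Doppler for wavelength: λ' = λ₀ · √((1 − β)/(1 + β)).
λ' = 573.5 × √(0.6080/1.3920) = 573.5 × 0.66089 ≈ 379.0 nm.

379.0 nm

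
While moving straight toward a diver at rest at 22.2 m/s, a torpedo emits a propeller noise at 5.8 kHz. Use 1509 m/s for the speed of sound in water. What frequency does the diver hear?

Only the source moves, toward the listener, so f' = f · v/(v − v_s).
f' = 5.8 × 1509/(1509 − 22.2) = 5.8 × 1509/1487 ≈ 5.89 kHz.

5.89 kHz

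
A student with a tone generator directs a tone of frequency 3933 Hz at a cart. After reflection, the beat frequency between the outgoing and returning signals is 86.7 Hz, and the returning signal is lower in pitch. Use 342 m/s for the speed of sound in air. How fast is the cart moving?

3.8 m/s

Double Doppler shift off a moving reflector: f₂ = f₀ · (v + u)/(v − u) (u > 0 toward emitter).
Returning signal is lower, so f₂ = f₀ − Δf = 3933 − 86.7 = 3846.3 Hz.
Rearranging, u = v · (f₂ − f₀)/(f₂ + f₀) = 342 × -86.7/7779.3 ≈ -3.8 m/s.
So the cart is moving at 3.8 m/s away from the emitter.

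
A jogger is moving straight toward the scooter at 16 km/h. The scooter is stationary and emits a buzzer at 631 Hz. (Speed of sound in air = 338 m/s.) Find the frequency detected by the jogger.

16 km/h = 4.444 m/s.
Only the observer moves, toward the source, so f' = f · (v + v_o)/v.
f' = 631 × (338 + 4.444)/338 = 631 × 342.44/338 ≈ 639 Hz.

639 Hz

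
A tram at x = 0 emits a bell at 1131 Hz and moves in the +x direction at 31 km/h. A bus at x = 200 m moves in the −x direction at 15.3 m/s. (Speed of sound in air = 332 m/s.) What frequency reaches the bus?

1215 Hz

31 km/h = 8.611 m/s.
The observer lies on the +x side, so the source is heading toward the observer and the observer is heading toward the source.
General Doppler shift: f' = f · (v + v_o)/(v − v_s).
f' = 1131 × (332 + 15.3)/(332 − 8.611) = 1131 × 347.3/323.39 ≈ 1215 Hz.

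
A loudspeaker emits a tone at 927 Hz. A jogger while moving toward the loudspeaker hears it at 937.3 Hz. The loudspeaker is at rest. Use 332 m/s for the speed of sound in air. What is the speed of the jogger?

3.7 m/s

f' = f · (v + v_o)/v ⇒ v_o = v · |f'/f − 1|.
v_o = 332 × |937.3/927 − 1| = 332 × 0.01111 ≈ 3.7 m/s.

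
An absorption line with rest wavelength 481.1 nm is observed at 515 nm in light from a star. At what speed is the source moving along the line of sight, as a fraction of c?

0.068c

λ'/λ₀ = 1.0705 > 1 (redshift), so the source is receding.
λ'/λ₀ = √((1 + β)/(1 − β)) for a receding source ⇒ β = (r² − 1)/(r² + 1) with r = λ'/λ₀.
β = (1.1459 − 1)/(1.1459 + 1) ≈ 0.068.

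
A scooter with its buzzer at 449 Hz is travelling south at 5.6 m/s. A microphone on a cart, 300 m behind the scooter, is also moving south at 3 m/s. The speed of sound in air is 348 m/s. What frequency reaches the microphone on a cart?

446 Hz

The microphone on a cart is behind, so the scooter is moving away from it while the microphone on a cart is moving toward the scooter.
General Doppler shift: f' = f · (v + v_o)/(v + v_s).
f' = 449 × (348 + 3)/(348 + 5.6) = 449 × 351/353.6 ≈ 446 Hz.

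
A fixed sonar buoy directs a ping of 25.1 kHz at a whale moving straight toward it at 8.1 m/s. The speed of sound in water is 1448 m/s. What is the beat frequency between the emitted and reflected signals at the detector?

282 Hz

The whale first receives the wave as a moving observer: f₁ = f₀ · (v + u)/v = 25.1 × (1448 + 8.1)/1448 ≈ 25.240 kHz.
The reflection then acts as a moving source: f₂ = f₁ · v/(v − u) ≈ 25.382 kHz.
Beat frequency (with f₀ = 25100 Hz): |f₂ − f₀| = 2u·f₀/(v − u) = 2 × 8.1 × 25100/1439.9 ≈ 282 Hz.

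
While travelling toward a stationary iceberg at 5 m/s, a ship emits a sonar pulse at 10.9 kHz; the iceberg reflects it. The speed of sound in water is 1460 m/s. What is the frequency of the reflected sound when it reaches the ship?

10.97 kHz

The iceberg receives the sound from a moving source: f₁ = f₀ · v/(v − v_e) = 10.9 × 1460/1455 ≈ 10.94 kHz.
On the return leg the ship is a moving observer: f₂ = f₁ · (v + v_e)/v = 10.94 × 1465/1460 ≈ 10.97 kHz.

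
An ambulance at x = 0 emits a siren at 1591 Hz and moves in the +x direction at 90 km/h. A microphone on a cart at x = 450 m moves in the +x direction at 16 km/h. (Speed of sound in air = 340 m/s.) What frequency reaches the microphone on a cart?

1695 Hz

90 km/h = 25 m/s; 16 km/h = 4.444 m/s.
The observer lies on the +x side, so the source is heading toward the observer and the observer is heading away from the source.
With source approaching and observer receding, f' = f · (v − v_o)/(v − v_s).
f' = 1591 × (340 − 4.444)/(340 − 25) = 1591 × 335.56/315 ≈ 1695 Hz.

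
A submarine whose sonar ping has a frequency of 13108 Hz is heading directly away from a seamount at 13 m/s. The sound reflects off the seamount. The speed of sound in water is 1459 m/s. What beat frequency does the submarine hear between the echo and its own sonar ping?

232 Hz

The seamount receives the sound from a moving source: f₁ = f₀ · v/(v + v_e) = 13108 × 1459/1472 ≈ 12992 Hz.
On the return leg the submarine is a moving observer: f₂ = f₁ · (v − v_e)/v = 12992 × 1446/1459 ≈ 12876 Hz.
Beat against the emitted tone: |f₂ − f₀| = 2v_e·f₀/(v + v_e) = 2 × 13 × 13108/1472 ≈ 232 Hz.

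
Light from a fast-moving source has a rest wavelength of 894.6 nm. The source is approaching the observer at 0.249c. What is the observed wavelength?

693.7 nm

Relativistic Doppler for wavelength: λ' = λ₀ · √((1 − β)/(1 + β)).
λ' = 894.6 × √(0.7510/1.2490) = 894.6 × 0.77542 ≈ 693.7 nm.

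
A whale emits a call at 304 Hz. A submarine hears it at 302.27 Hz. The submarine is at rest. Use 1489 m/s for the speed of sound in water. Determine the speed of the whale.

f' < f, so the whale is receding.
f' = f · v/(v + v_s) ⇒ v_s = v · |1 − f/f'|.
v_s = 1489 × |1 − 304/302.27| = 1489 × 0.005723 ≈ 8.5 m/s.

8.5 m/s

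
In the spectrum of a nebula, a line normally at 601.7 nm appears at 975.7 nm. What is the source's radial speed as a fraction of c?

λ'/λ₀ = 1.6216 > 1 (redshift), so the source is receding.
λ'/λ₀ = √((1 + β)/(1 − β)) for a receding source ⇒ β = (r² − 1)/(r² + 1) with r = λ'/λ₀.
β = (2.6295 − 1)/(2.6295 + 1) ≈ 0.449.

0.449c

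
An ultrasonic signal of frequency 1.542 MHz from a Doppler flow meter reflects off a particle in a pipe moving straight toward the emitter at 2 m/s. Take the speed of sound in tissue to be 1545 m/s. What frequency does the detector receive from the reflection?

1.5460 MHz

The particle in a pipe first receives the wave as a moving observer: f₁ = f₀ · (v + u)/v = 1.542 × (1545 + 2)/1545 ≈ 1.5440 MHz.
On reflection it acts as a source moving toward the stationary detector: f₂ = f₁ · v/(v − u) = 1.5440 × 1545/1543 ≈ 1.5460 MHz.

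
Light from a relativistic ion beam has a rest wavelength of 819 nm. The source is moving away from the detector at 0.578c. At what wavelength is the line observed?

1583.7 nm

Relativistic Doppler for wavelength: λ' = λ₀ · √((1 + β)/(1 − β)).
λ' = 819 × √(1.5780/0.4220) = 819 × 1.93374 ≈ 1583.7 nm.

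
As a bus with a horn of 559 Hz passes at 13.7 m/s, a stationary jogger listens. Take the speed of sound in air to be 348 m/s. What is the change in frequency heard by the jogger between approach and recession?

44.1 Hz

Approaching: f₁ = f · v/(v − v_s) = 559 × 348/334.3 ≈ 581.9 Hz.
Receding: f₂ = f · v/(v + v_s) = 559 × 348/361.7 ≈ 537.8 Hz.
Drop: f₁ − f₂ = 2f·v·v_s/(v² − v_s²) = 2 × 559 × 348 × 13.7/(348² − 13.7²) ≈ 44.1 Hz.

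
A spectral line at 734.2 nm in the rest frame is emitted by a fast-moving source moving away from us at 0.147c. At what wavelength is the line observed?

Relativistic Doppler for wavelength: λ' = λ₀ · √((1 + β)/(1 − β)).
λ' = 734.2 × √(1.1470/0.8530) = 734.2 × 1.15960 ≈ 851.4 nm.

851.4 nm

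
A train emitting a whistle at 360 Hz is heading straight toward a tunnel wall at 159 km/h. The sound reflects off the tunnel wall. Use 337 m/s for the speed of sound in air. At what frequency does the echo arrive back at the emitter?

159 km/h = 44.17 m/s.
The tunnel wall receives the sound from a moving source: f₁ = f₀ · v/(v − v_e) = 360 × 337/292.83 ≈ 414 Hz.
On the return leg the train is a moving observer: f₂ = f₁ · (v + v_e)/v = 414 × 381.17/337 ≈ 469 Hz.

469 Hz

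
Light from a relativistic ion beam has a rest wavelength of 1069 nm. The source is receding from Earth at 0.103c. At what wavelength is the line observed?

1185.4 nm

Relativistic Doppler for wavelength: λ' = λ₀ · √((1 + β)/(1 − β)).
λ' = 1069 × √(1.1030/0.8970) = 1069 × 1.10890 ≈ 1185.4 nm.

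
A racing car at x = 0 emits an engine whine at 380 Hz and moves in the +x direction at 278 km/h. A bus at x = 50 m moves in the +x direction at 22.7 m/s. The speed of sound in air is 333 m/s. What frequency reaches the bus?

461 Hz

278 km/h = 77.22 m/s.
The observer lies on the +x side, so the source is heading toward the observer and the observer is heading away from the source.
General Doppler shift: f' = f · (v − v_o)/(v − v_s).
f' = 380 × (333 − 22.7)/(333 − 77.22) = 380 × 310.3/255.78 ≈ 461 Hz.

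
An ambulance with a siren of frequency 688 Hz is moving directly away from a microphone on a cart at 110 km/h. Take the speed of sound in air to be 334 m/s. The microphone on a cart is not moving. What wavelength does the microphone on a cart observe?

53.0 cm

110 km/h = 30.56 m/s.
Moving source, stationary observer: f' = f · v/(v + v_s) since the source is receding.
f' = 688 × 334/(334 + 30.56) ≈ 630 Hz.
λ' = v/f' = 334/630.335 ≈ 53.0 cm.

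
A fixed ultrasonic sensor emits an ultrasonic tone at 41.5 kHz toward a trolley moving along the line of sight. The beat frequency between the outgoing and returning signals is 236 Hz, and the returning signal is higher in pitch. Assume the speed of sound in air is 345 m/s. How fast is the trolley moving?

Double Doppler shift off a moving reflector: f₂ = f₀ · (v + u)/(v − u) (u > 0 toward emitter).
Returning signal is higher, so f₂ = f₀ + Δf = 41500 + 236 = 41736 Hz.
Rearranging, u = v · (f₂ − f₀)/(f₂ + f₀) = 345 × 236/83236 ≈ 0.98 m/s.
So the trolley is moving at 0.98 m/s toward the emitter.

0.98 m/s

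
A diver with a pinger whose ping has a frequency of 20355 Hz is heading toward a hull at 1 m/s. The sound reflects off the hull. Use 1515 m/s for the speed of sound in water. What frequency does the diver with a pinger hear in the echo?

20382 Hz

The hull receives the sound from a moving source: f₁ = f₀ · v/(v − v_e) = 20355 × 1515/1514 ≈ 20368 Hz.
On the return leg the diver with a pinger is a moving observer: f₂ = f₁ · (v + v_e)/v = 20368 × 1516/1515 ≈ 20382 Hz.
Equivalently f₂ = f₀ · (v + v_e)/(v − v_e).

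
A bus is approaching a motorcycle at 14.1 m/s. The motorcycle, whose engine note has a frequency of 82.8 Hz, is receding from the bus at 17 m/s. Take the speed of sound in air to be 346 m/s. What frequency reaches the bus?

With source receding and observer approaching, f' = f · (v + v_o)/(v + v_s).
f' = 82.8 × (346 + 14.1)/(346 + 17) = 82.8 × 360.1/363 ≈ 82 Hz.

82 Hz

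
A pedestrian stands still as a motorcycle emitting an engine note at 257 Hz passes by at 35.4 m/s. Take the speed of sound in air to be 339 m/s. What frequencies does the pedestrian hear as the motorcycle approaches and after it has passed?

287 Hz approaching; 233 Hz receding

Approaching: f₁ = f · v/(v − v_s) = 257 × 339/303.6 ≈ 287 Hz.
Receding: f₂ = f · v/(v + v_s) = 257 × 339/374.4 ≈ 233 Hz.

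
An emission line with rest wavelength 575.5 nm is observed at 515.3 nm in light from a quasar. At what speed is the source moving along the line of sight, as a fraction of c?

0.110

λ'/λ₀ = 0.8954 < 1 (blueshift), so the source is approaching.
λ'/λ₀ = √((1 − β)/(1 + β)) for an approaching source ⇒ β = (1 − r²)/(1 + r²) with r = λ'/λ₀.
β = (1 − 0.8017)/(1 + 0.8017) ≈ 0.110.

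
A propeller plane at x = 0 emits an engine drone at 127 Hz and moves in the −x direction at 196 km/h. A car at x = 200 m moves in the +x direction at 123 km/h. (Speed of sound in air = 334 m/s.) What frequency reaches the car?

196 km/h = 54.44 m/s; 123 km/h = 34.17 m/s.
The observer lies on the +x side, so the source is heading away from the observer and the observer is heading away from the source.
Both move, so f' = f · (v − v_o)/(v + v_s).
f' = 127 × (334 − 34.17)/(334 + 54.44) = 127 × 299.83/388.44 ≈ 98 Hz.

98 Hz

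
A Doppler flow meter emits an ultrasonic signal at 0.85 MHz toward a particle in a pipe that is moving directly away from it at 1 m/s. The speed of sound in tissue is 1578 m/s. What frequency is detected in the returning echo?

At the particle in a pipe (a moving observer), f₁ = f₀ · (v − u)/v = 0.85 × 1577/1578 ≈ 0.8495 MHz.
On reflection it acts as a source moving away from the stationary detector: f₂ = f₁ · v/(v + u) = 0.8495 × 1578/1579 ≈ 0.8489 MHz.

0.8489 MHz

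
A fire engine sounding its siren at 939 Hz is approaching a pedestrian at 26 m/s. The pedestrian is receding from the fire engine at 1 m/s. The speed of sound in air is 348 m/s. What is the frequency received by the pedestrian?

General Doppler shift: f' = f · (v − v_o)/(v − v_s).
f' = 939 × (348 − 1)/(348 − 26) = 939 × 347/322 ≈ 1012 Hz.

1012 Hz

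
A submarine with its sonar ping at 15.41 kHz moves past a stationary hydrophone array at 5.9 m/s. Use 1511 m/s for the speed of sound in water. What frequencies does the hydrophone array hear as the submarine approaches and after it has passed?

Approaching: f₁ = f · v/(v − v_s) = 15.41 × 1511/1505.1 ≈ 15.47 kHz.
Receding: f₂ = f · v/(v + v_s) = 15.41 × 1511/1516.9 ≈ 15.35 kHz.

15.47 kHz approaching; 15.35 kHz receding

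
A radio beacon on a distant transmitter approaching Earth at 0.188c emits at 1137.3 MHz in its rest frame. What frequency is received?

Relativistic Doppler for frequency: f' = f₀ · √((1 + β)/(1 − β)).
f' = 1137.3 × √(1.1880/0.8120) = 1137.3 × 1.20957 ≈ 1375.6 MHz.

1375.6 MHz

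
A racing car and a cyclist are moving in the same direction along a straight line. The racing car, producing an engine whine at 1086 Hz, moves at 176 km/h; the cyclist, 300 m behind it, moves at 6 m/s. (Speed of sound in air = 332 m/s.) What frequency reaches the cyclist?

964 Hz

176 km/h = 48.89 m/s.
The cyclist is behind, so the racing car is moving away from it while the cyclist is moving toward the racing car.
With source receding and observer approaching, f' = f · (v + v_o)/(v + v_s).
f' = 1086 × (332 + 6)/(332 + 48.89) = 1086 × 338/380.89 ≈ 964 Hz.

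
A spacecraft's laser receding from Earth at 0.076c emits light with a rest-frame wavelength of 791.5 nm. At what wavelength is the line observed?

854.1 nm

Relativistic Doppler for wavelength: λ' = λ₀ · √((1 + β)/(1 − β)).
λ' = 791.5 × √(1.0760/0.9240) = 791.5 × 1.07912 ≈ 854.1 nm.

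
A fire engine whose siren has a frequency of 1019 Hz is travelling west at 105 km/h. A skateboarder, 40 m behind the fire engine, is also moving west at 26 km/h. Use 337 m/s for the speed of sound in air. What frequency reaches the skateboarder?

958 Hz

105 km/h = 29.17 m/s; 26 km/h = 7.222 m/s.
The skateboarder is behind, so the fire engine is moving away from it while the skateboarder is moving toward the fire engine.
With source receding and observer approaching, f' = f · (v + v_o)/(v + v_s).
f' = 1019 × (337 + 7.222)/(337 + 29.17) = 1019 × 344.22/366.17 ≈ 958 Hz.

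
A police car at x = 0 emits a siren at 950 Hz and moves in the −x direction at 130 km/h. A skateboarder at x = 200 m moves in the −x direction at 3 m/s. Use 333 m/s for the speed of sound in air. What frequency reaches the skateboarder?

865 Hz

130 km/h = 36.11 m/s.
The observer lies on the +x side, so the source is heading away from the observer and the observer is heading toward the source.
General Doppler shift: f' = f · (v + v_o)/(v + v_s).
f' = 950 × (333 + 3)/(333 + 36.11) = 950 × 336/369.11 ≈ 865 Hz.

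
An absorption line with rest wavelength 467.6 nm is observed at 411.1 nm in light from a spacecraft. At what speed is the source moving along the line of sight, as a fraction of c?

0.128

λ'/λ₀ = 0.8792 < 1 (blueshift), so the source is approaching.
λ'/λ₀ = √((1 − β)/(1 + β)) for an approaching source ⇒ β = (1 − r²)/(1 + r²) with r = λ'/λ₀.
β = (1 − 0.7729)/(1 + 0.7729) ≈ 0.128.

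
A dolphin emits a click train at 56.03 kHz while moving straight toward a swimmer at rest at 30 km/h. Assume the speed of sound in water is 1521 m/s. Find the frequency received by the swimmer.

30 km/h = 8.333 m/s.
Only the source moves, toward the listener, so f' = f · v/(v − v_s).
f' = 56.03 × 1521/(1521 − 8.333) = 56.03 × 1521/1513 ≈ 56.3 kHz.

56.3 kHz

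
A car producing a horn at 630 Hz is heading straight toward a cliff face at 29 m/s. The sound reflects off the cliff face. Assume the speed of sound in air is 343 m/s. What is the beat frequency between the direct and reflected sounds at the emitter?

The cliff face receives the sound from a moving source: f₁ = f₀ · v/(v − v_e) = 630 × 343/314 ≈ 688.2 Hz.
On the return leg the car is a moving observer: f₂ = f₁ · (v + v_e)/v = 688.2 × 372/343 ≈ 746.4 Hz.
Equivalently f₂ = f₀ · (v + v_e)/(v − v_e).
Beat against the emitted tone: |f₂ − f₀| = 2v_e·f₀/(v − v_e) = 2 × 29 × 630/314 ≈ 116 Hz.

116 Hz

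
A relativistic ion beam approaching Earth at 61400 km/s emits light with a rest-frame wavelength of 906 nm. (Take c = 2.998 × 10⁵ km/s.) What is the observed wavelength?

736.1 nm

β = v/c = 61400/299800 = 0.2048.
Relativistic Doppler for wavelength: λ' = λ₀ · √((1 − β)/(1 + β)).
λ' = 906 × √(0.7952/1.2048) = 906 × 0.81242 ≈ 736.1 nm.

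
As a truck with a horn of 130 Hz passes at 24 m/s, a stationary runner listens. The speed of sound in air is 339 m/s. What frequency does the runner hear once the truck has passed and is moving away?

Receding: f₂ = f · v/(v + v_s) = 130 × 339/363 ≈ 121 Hz.

121 Hz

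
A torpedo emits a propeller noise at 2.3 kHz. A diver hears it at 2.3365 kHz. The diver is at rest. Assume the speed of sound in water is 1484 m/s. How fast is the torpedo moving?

f' > f, so the torpedo is approaching.
f' = f · v/(v − v_s) ⇒ v_s = v · |1 − f/f'|.
v_s = 1484 × |1 − 2.3/2.3365| = 1484 × 0.01562 ≈ 23.2 m/s.

23.2 m/s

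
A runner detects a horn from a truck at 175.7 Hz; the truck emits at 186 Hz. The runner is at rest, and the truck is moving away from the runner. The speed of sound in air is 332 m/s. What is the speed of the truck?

19.5 m/s

f' = f · v/(v + v_s) ⇒ v_s = v · |1 − f/f'|.
v_s = 332 × |1 − 186/175.7| = 332 × 0.05862 ≈ 19.5 m/s.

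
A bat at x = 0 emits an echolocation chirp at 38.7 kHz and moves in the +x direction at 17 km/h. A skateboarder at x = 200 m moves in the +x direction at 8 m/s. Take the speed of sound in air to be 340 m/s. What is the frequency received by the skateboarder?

38.3 kHz

17 km/h = 4.722 m/s.
The observer lies on the +x side, so the source is heading toward the observer and the observer is heading away from the source.
General Doppler shift: f' = f · (v − v_o)/(v − v_s).
f' = 38.7 × (340 − 8)/(340 − 4.722) = 38.7 × 332/335.28 ≈ 38.3 kHz.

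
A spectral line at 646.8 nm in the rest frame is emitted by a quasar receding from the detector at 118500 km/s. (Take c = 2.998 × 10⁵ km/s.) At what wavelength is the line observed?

982.5 nm

β = v/c = 118500/299800 = 0.3953.
Relativistic Doppler for wavelength: λ' = λ₀ · √((1 + β)/(1 − β)).
λ' = 646.8 × √(1.3953/0.6047) = 646.8 × 1.51896 ≈ 982.5 nm.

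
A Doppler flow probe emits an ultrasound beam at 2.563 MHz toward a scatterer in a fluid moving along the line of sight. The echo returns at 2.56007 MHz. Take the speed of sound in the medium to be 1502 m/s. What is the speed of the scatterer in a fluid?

Double Doppler shift off a moving reflector: f₂ = f₀ · (v + u)/(v − u) (u > 0 toward emitter).
Rearranging, u = v · (f₂ − f₀)/(f₂ + f₀) = 1502 × -0.00293/5.12307 ≈ -0.86 m/s.
So the scatterer in a fluid is moving at 0.86 m/s away from the emitter.

0.86 m/s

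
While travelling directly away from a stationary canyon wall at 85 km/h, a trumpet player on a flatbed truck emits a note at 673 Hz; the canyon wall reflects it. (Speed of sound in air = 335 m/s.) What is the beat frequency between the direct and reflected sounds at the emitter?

85 km/h = 23.61 m/s.
The canyon wall receives the sound from a moving source: f₁ = f₀ · v/(v + v_e) = 673 × 335/358.61 ≈ 628.7 Hz.
On the return leg the trumpet player on a flatbed truck is a moving observer: f₂ = f₁ · (v − v_e)/v = 628.7 × 311.39/335 ≈ 584.4 Hz.
Beat against the emitted tone: |f₂ − f₀| = 2v_e·f₀/(v + v_e) = 2 × 23.61 × 673/358.61 ≈ 89 Hz.

89 Hz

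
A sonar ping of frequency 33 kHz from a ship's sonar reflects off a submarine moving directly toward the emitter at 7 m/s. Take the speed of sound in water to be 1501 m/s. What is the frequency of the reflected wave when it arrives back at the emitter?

33.3 kHz

At the submarine (a moving observer), f₁ = f₀ · (v + u)/v = 33 × 1508/1501 ≈ 33.2 kHz.
The reflection then acts as a moving source: f₂ = f₁ · v/(v − u) ≈ 33.3 kHz.
Equivalently f₂ = f₀ · (v + u)/(v − u).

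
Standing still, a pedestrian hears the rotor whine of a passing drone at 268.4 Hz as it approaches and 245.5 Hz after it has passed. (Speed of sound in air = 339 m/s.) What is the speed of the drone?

f₁/f₂ = (v + v_s)/(v − v_s), so v_s = v · (f₁ − f₂)/(f₁ + f₂).
v_s = 339 × (268.4 − 245.5)/(268.4 + 245.5) = 339 × 22.9/513.9 ≈ 15.1 m/s.

15.1 m/s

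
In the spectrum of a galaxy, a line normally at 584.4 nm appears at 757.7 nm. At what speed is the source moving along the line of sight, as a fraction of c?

λ'/λ₀ = 1.2965 > 1 (redshift), so the source is receding.
λ'/λ₀ = √((1 + β)/(1 − β)) for a receding source ⇒ β = (r² − 1)/(r² + 1) with r = λ'/λ₀.
β = (1.6810 − 1)/(1.6810 + 1) ≈ 0.254.

0.254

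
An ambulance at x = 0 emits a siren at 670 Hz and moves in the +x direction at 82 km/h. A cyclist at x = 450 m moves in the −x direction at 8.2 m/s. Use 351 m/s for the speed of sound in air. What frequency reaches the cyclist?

82 km/h = 22.78 m/s.
The observer lies on the +x side, so the source is heading toward the observer and the observer is heading toward the source.
General Doppler shift: f' = f · (v + v_o)/(v − v_s).
f' = 670 × (351 + 8.2)/(351 − 22.78) = 670 × 359.2/328.22 ≈ 733 Hz.

733 Hz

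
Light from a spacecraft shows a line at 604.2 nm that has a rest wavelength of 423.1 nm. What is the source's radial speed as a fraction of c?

0.342

λ'/λ₀ = 1.4280 > 1 (redshift), so the source is receding.
λ'/λ₀ = √((1 + β)/(1 − β)) for a receding source ⇒ β = (r² − 1)/(r² + 1) with r = λ'/λ₀.
β = (2.0393 − 1)/(2.0393 + 1) ≈ 0.342.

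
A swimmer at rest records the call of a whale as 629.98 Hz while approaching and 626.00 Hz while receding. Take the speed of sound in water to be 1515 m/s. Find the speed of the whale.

4.8 m/s

f₁/f₂ = (v + v_s)/(v − v_s), so v_s = v · (f₁ − f₂)/(f₁ + f₂).
v_s = 1515 × (629.98 − 626.00)/(629.98 + 626.00) = 1515 × 3.98/1255.98 ≈ 4.8 m/s.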